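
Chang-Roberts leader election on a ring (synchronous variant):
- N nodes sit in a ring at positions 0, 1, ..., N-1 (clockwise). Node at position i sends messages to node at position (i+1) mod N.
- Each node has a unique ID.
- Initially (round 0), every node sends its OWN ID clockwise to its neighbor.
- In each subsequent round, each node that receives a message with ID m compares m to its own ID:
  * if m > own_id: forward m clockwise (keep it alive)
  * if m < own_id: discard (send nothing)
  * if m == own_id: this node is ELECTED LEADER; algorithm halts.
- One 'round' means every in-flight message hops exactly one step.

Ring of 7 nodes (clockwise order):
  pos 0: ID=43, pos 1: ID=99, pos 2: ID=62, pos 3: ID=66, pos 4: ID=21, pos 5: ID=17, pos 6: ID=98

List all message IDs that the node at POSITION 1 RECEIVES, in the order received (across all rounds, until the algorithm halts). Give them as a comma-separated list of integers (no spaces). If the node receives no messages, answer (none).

Round 1: pos1(id99) recv 43: drop; pos2(id62) recv 99: fwd; pos3(id66) recv 62: drop; pos4(id21) recv 66: fwd; pos5(id17) recv 21: fwd; pos6(id98) recv 17: drop; pos0(id43) recv 98: fwd
Round 2: pos3(id66) recv 99: fwd; pos5(id17) recv 66: fwd; pos6(id98) recv 21: drop; pos1(id99) recv 98: drop
Round 3: pos4(id21) recv 99: fwd; pos6(id98) recv 66: drop
Round 4: pos5(id17) recv 99: fwd
Round 5: pos6(id98) recv 99: fwd
Round 6: pos0(id43) recv 99: fwd
Round 7: pos1(id99) recv 99: ELECTED

Answer: 43,98,99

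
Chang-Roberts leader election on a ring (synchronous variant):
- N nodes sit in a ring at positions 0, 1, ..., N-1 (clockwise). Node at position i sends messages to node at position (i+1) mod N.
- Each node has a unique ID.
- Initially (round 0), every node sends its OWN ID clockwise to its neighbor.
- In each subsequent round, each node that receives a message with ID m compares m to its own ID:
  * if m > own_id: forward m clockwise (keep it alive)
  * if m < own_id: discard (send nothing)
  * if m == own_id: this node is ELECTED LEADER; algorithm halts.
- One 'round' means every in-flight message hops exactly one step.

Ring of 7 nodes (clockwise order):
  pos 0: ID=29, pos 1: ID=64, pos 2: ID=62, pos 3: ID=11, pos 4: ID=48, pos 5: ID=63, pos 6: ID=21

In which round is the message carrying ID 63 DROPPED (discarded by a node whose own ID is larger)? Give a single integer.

Answer: 3

Derivation:
Round 1: pos1(id64) recv 29: drop; pos2(id62) recv 64: fwd; pos3(id11) recv 62: fwd; pos4(id48) recv 11: drop; pos5(id63) recv 48: drop; pos6(id21) recv 63: fwd; pos0(id29) recv 21: drop
Round 2: pos3(id11) recv 64: fwd; pos4(id48) recv 62: fwd; pos0(id29) recv 63: fwd
Round 3: pos4(id48) recv 64: fwd; pos5(id63) recv 62: drop; pos1(id64) recv 63: drop
Round 4: pos5(id63) recv 64: fwd
Round 5: pos6(id21) recv 64: fwd
Round 6: pos0(id29) recv 64: fwd
Round 7: pos1(id64) recv 64: ELECTED
Message ID 63 originates at pos 5; dropped at pos 1 in round 3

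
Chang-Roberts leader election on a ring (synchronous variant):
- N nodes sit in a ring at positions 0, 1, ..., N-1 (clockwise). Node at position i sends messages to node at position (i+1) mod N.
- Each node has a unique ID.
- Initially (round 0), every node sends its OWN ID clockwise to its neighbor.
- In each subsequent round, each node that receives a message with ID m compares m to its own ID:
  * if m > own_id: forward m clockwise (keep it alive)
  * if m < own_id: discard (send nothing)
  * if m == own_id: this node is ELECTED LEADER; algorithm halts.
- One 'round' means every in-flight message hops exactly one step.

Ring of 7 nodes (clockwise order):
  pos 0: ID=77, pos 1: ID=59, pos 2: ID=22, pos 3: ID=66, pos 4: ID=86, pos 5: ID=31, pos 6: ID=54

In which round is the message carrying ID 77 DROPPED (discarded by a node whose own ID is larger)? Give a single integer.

Answer: 4

Derivation:
Round 1: pos1(id59) recv 77: fwd; pos2(id22) recv 59: fwd; pos3(id66) recv 22: drop; pos4(id86) recv 66: drop; pos5(id31) recv 86: fwd; pos6(id54) recv 31: drop; pos0(id77) recv 54: drop
Round 2: pos2(id22) recv 77: fwd; pos3(id66) recv 59: drop; pos6(id54) recv 86: fwd
Round 3: pos3(id66) recv 77: fwd; pos0(id77) recv 86: fwd
Round 4: pos4(id86) recv 77: drop; pos1(id59) recv 86: fwd
Round 5: pos2(id22) recv 86: fwd
Round 6: pos3(id66) recv 86: fwd
Round 7: pos4(id86) recv 86: ELECTED
Message ID 77 originates at pos 0; dropped at pos 4 in round 4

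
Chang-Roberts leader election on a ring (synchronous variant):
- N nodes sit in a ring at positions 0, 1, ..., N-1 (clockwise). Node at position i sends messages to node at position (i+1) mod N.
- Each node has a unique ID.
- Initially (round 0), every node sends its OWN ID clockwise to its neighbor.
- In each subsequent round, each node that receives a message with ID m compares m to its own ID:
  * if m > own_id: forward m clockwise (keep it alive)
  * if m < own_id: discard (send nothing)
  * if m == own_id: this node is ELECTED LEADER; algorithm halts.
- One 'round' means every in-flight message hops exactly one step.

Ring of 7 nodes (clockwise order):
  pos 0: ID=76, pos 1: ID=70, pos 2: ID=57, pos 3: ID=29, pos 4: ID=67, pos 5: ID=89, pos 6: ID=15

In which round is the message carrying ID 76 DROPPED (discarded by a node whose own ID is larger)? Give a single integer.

Answer: 5

Derivation:
Round 1: pos1(id70) recv 76: fwd; pos2(id57) recv 70: fwd; pos3(id29) recv 57: fwd; pos4(id67) recv 29: drop; pos5(id89) recv 67: drop; pos6(id15) recv 89: fwd; pos0(id76) recv 15: drop
Round 2: pos2(id57) recv 76: fwd; pos3(id29) recv 70: fwd; pos4(id67) recv 57: drop; pos0(id76) recv 89: fwd
Round 3: pos3(id29) recv 76: fwd; pos4(id67) recv 70: fwd; pos1(id70) recv 89: fwd
Round 4: pos4(id67) recv 76: fwd; pos5(id89) recv 70: drop; pos2(id57) recv 89: fwd
Round 5: pos5(id89) recv 76: drop; pos3(id29) recv 89: fwd
Round 6: pos4(id67) recv 89: fwd
Round 7: pos5(id89) recv 89: ELECTED
Message ID 76 originates at pos 0; dropped at pos 5 in round 5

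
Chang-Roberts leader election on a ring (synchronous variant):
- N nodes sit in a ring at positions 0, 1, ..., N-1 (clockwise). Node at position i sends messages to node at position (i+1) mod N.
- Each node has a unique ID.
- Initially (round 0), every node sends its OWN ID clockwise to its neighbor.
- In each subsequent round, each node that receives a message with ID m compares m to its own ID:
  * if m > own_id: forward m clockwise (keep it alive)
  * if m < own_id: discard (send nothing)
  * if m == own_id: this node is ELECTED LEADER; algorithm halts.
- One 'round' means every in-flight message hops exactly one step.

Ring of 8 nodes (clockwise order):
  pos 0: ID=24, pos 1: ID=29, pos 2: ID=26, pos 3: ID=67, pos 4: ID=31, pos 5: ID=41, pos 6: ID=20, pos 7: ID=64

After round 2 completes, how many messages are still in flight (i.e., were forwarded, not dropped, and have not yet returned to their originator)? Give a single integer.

Round 1: pos1(id29) recv 24: drop; pos2(id26) recv 29: fwd; pos3(id67) recv 26: drop; pos4(id31) recv 67: fwd; pos5(id41) recv 31: drop; pos6(id20) recv 41: fwd; pos7(id64) recv 20: drop; pos0(id24) recv 64: fwd
Round 2: pos3(id67) recv 29: drop; pos5(id41) recv 67: fwd; pos7(id64) recv 41: drop; pos1(id29) recv 64: fwd
After round 2: 2 messages still in flight

Answer: 2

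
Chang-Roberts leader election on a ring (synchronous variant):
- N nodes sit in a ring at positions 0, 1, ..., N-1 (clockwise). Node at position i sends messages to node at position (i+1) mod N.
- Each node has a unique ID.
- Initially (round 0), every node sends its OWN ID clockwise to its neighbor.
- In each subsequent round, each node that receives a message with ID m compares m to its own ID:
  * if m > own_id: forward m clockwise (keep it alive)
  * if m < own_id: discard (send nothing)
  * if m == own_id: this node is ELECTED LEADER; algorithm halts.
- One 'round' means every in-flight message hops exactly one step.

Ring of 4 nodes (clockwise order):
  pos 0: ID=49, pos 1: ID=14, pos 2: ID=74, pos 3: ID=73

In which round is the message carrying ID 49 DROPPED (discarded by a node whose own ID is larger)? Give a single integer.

Answer: 2

Derivation:
Round 1: pos1(id14) recv 49: fwd; pos2(id74) recv 14: drop; pos3(id73) recv 74: fwd; pos0(id49) recv 73: fwd
Round 2: pos2(id74) recv 49: drop; pos0(id49) recv 74: fwd; pos1(id14) recv 73: fwd
Round 3: pos1(id14) recv 74: fwd; pos2(id74) recv 73: drop
Round 4: pos2(id74) recv 74: ELECTED
Message ID 49 originates at pos 0; dropped at pos 2 in round 2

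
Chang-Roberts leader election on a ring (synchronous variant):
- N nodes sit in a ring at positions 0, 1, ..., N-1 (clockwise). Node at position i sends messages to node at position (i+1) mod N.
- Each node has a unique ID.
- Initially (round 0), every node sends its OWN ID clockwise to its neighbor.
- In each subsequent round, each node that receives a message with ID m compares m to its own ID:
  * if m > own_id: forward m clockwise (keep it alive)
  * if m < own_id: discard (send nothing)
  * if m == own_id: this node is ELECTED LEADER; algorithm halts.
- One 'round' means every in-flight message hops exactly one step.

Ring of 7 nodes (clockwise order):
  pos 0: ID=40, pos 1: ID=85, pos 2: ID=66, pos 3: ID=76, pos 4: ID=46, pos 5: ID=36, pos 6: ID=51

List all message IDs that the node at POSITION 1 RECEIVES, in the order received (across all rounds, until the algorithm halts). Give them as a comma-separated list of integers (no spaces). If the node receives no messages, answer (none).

Round 1: pos1(id85) recv 40: drop; pos2(id66) recv 85: fwd; pos3(id76) recv 66: drop; pos4(id46) recv 76: fwd; pos5(id36) recv 46: fwd; pos6(id51) recv 36: drop; pos0(id40) recv 51: fwd
Round 2: pos3(id76) recv 85: fwd; pos5(id36) recv 76: fwd; pos6(id51) recv 46: drop; pos1(id85) recv 51: drop
Round 3: pos4(id46) recv 85: fwd; pos6(id51) recv 76: fwd
Round 4: pos5(id36) recv 85: fwd; pos0(id40) recv 76: fwd
Round 5: pos6(id51) recv 85: fwd; pos1(id85) recv 76: drop
Round 6: pos0(id40) recv 85: fwd
Round 7: pos1(id85) recv 85: ELECTED

Answer: 40,51,76,85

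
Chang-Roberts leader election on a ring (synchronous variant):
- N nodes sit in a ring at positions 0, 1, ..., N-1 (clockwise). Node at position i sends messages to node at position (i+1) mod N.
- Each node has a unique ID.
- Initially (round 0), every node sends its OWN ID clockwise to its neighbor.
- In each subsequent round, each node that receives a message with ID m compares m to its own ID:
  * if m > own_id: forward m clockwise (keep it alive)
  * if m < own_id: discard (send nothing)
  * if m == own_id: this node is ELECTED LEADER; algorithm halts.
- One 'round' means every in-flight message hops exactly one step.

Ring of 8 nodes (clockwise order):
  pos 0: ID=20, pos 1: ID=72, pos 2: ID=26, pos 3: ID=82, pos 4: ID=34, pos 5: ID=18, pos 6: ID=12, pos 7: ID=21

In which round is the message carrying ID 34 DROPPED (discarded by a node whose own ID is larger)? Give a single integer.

Round 1: pos1(id72) recv 20: drop; pos2(id26) recv 72: fwd; pos3(id82) recv 26: drop; pos4(id34) recv 82: fwd; pos5(id18) recv 34: fwd; pos6(id12) recv 18: fwd; pos7(id21) recv 12: drop; pos0(id20) recv 21: fwd
Round 2: pos3(id82) recv 72: drop; pos5(id18) recv 82: fwd; pos6(id12) recv 34: fwd; pos7(id21) recv 18: drop; pos1(id72) recv 21: drop
Round 3: pos6(id12) recv 82: fwd; pos7(id21) recv 34: fwd
Round 4: pos7(id21) recv 82: fwd; pos0(id20) recv 34: fwd
Round 5: pos0(id20) recv 82: fwd; pos1(id72) recv 34: drop
Round 6: pos1(id72) recv 82: fwd
Round 7: pos2(id26) recv 82: fwd
Round 8: pos3(id82) recv 82: ELECTED
Message ID 34 originates at pos 4; dropped at pos 1 in round 5

Answer: 5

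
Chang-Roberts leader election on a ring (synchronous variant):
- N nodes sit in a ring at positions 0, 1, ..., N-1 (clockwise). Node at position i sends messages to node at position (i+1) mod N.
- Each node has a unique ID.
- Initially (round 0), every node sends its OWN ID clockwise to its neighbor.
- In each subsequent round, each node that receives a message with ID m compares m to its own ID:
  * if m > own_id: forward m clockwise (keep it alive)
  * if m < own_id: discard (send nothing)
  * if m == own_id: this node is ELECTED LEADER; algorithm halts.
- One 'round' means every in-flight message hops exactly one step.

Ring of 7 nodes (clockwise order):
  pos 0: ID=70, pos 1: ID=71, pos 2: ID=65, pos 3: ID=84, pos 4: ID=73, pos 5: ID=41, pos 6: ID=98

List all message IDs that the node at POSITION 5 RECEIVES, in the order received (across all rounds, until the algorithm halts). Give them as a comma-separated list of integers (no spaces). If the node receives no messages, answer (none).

Round 1: pos1(id71) recv 70: drop; pos2(id65) recv 71: fwd; pos3(id84) recv 65: drop; pos4(id73) recv 84: fwd; pos5(id41) recv 73: fwd; pos6(id98) recv 41: drop; pos0(id70) recv 98: fwd
Round 2: pos3(id84) recv 71: drop; pos5(id41) recv 84: fwd; pos6(id98) recv 73: drop; pos1(id71) recv 98: fwd
Round 3: pos6(id98) recv 84: drop; pos2(id65) recv 98: fwd
Round 4: pos3(id84) recv 98: fwd
Round 5: pos4(id73) recv 98: fwd
Round 6: pos5(id41) recv 98: fwd
Round 7: pos6(id98) recv 98: ELECTED

Answer: 73,84,98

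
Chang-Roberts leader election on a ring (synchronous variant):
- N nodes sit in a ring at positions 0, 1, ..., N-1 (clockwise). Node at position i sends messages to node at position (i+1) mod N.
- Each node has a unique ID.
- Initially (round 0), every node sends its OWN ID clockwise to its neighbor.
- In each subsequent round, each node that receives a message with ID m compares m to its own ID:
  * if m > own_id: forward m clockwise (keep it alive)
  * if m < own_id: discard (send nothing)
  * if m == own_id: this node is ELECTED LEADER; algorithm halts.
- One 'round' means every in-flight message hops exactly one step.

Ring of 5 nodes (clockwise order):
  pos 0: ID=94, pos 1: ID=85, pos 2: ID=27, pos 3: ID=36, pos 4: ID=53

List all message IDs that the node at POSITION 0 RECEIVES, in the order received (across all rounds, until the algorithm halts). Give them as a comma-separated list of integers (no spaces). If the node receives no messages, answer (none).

Round 1: pos1(id85) recv 94: fwd; pos2(id27) recv 85: fwd; pos3(id36) recv 27: drop; pos4(id53) recv 36: drop; pos0(id94) recv 53: drop
Round 2: pos2(id27) recv 94: fwd; pos3(id36) recv 85: fwd
Round 3: pos3(id36) recv 94: fwd; pos4(id53) recv 85: fwd
Round 4: pos4(id53) recv 94: fwd; pos0(id94) recv 85: drop
Round 5: pos0(id94) recv 94: ELECTED

Answer: 53,85,94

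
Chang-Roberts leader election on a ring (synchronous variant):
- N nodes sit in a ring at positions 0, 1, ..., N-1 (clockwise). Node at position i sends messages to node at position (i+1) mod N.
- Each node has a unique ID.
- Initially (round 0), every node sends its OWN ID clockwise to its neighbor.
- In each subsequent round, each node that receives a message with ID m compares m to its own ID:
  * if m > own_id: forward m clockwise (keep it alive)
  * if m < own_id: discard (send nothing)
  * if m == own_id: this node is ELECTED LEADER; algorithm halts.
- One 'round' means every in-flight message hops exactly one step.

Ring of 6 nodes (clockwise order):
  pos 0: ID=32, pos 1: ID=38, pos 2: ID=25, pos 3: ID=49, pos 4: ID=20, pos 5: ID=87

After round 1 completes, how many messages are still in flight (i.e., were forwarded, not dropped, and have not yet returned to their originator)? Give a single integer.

Round 1: pos1(id38) recv 32: drop; pos2(id25) recv 38: fwd; pos3(id49) recv 25: drop; pos4(id20) recv 49: fwd; pos5(id87) recv 20: drop; pos0(id32) recv 87: fwd
After round 1: 3 messages still in flight

Answer: 3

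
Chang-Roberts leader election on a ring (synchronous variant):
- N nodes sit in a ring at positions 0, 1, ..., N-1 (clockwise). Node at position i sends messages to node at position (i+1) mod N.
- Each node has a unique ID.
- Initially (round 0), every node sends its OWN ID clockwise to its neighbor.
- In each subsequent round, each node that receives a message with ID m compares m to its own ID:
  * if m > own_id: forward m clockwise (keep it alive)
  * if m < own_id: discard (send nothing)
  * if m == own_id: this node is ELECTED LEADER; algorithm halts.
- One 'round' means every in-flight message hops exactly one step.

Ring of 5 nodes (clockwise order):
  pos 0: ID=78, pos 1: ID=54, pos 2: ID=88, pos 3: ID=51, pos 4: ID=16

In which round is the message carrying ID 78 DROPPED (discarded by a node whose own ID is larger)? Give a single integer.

Answer: 2

Derivation:
Round 1: pos1(id54) recv 78: fwd; pos2(id88) recv 54: drop; pos3(id51) recv 88: fwd; pos4(id16) recv 51: fwd; pos0(id78) recv 16: drop
Round 2: pos2(id88) recv 78: drop; pos4(id16) recv 88: fwd; pos0(id78) recv 51: drop
Round 3: pos0(id78) recv 88: fwd
Round 4: pos1(id54) recv 88: fwd
Round 5: pos2(id88) recv 88: ELECTED
Message ID 78 originates at pos 0; dropped at pos 2 in round 2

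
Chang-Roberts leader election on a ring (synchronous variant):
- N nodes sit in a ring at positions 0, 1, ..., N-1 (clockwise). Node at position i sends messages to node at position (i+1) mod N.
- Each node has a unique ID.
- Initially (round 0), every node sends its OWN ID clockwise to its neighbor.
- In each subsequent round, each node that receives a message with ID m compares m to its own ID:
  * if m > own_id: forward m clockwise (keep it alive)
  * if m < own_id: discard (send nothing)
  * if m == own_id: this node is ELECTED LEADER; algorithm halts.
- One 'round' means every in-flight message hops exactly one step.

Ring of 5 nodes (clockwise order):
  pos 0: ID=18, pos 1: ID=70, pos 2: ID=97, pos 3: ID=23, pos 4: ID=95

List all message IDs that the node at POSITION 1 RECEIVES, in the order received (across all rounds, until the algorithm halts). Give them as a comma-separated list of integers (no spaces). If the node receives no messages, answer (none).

Round 1: pos1(id70) recv 18: drop; pos2(id97) recv 70: drop; pos3(id23) recv 97: fwd; pos4(id95) recv 23: drop; pos0(id18) recv 95: fwd
Round 2: pos4(id95) recv 97: fwd; pos1(id70) recv 95: fwd
Round 3: pos0(id18) recv 97: fwd; pos2(id97) recv 95: drop
Round 4: pos1(id70) recv 97: fwd
Round 5: pos2(id97) recv 97: ELECTED

Answer: 18,95,97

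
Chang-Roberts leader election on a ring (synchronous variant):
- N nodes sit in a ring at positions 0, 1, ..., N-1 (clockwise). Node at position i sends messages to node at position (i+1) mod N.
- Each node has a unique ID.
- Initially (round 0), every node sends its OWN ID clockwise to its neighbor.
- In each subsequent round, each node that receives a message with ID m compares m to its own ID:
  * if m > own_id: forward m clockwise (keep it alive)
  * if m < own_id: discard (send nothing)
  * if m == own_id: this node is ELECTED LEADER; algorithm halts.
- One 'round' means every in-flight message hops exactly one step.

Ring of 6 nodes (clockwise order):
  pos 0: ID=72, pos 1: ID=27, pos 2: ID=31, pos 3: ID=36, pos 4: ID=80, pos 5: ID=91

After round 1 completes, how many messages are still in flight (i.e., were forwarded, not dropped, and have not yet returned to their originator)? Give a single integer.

Answer: 2

Derivation:
Round 1: pos1(id27) recv 72: fwd; pos2(id31) recv 27: drop; pos3(id36) recv 31: drop; pos4(id80) recv 36: drop; pos5(id91) recv 80: drop; pos0(id72) recv 91: fwd
After round 1: 2 messages still in flight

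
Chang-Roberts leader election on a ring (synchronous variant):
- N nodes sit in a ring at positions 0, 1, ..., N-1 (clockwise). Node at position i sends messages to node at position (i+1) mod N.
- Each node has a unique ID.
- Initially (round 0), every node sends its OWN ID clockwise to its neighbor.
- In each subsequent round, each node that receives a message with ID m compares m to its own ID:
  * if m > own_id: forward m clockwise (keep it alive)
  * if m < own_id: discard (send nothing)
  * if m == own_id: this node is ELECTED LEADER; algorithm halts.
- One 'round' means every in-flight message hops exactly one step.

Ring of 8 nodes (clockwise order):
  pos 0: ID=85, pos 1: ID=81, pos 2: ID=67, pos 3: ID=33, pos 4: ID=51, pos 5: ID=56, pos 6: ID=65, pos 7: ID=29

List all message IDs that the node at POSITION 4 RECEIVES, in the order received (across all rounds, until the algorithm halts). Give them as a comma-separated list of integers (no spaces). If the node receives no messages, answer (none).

Round 1: pos1(id81) recv 85: fwd; pos2(id67) recv 81: fwd; pos3(id33) recv 67: fwd; pos4(id51) recv 33: drop; pos5(id56) recv 51: drop; pos6(id65) recv 56: drop; pos7(id29) recv 65: fwd; pos0(id85) recv 29: drop
Round 2: pos2(id67) recv 85: fwd; pos3(id33) recv 81: fwd; pos4(id51) recv 67: fwd; pos0(id85) recv 65: drop
Round 3: pos3(id33) recv 85: fwd; pos4(id51) recv 81: fwd; pos5(id56) recv 67: fwd
Round 4: pos4(id51) recv 85: fwd; pos5(id56) recv 81: fwd; pos6(id65) recv 67: fwd
Round 5: pos5(id56) recv 85: fwd; pos6(id65) recv 81: fwd; pos7(id29) recv 67: fwd
Round 6: pos6(id65) recv 85: fwd; pos7(id29) recv 81: fwd; pos0(id85) recv 67: drop
Round 7: pos7(id29) recv 85: fwd; pos0(id85) recv 81: drop
Round 8: pos0(id85) recv 85: ELECTED

Answer: 33,67,81,85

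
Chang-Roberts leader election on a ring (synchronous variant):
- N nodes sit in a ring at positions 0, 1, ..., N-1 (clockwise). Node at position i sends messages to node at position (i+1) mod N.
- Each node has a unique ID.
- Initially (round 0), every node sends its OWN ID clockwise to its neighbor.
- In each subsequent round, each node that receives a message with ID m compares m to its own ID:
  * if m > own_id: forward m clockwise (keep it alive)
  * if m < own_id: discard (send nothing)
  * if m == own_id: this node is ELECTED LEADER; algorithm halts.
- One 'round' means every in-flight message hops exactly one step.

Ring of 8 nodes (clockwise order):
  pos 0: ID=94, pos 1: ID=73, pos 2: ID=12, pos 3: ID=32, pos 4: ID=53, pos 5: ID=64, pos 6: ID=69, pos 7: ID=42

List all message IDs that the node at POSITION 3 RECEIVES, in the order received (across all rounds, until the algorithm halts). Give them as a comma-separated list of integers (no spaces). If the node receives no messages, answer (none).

Answer: 12,73,94

Derivation:
Round 1: pos1(id73) recv 94: fwd; pos2(id12) recv 73: fwd; pos3(id32) recv 12: drop; pos4(id53) recv 32: drop; pos5(id64) recv 53: drop; pos6(id69) recv 64: drop; pos7(id42) recv 69: fwd; pos0(id94) recv 42: drop
Round 2: pos2(id12) recv 94: fwd; pos3(id32) recv 73: fwd; pos0(id94) recv 69: drop
Round 3: pos3(id32) recv 94: fwd; pos4(id53) recv 73: fwd
Round 4: pos4(id53) recv 94: fwd; pos5(id64) recv 73: fwd
Round 5: pos5(id64) recv 94: fwd; pos6(id69) recv 73: fwd
Round 6: pos6(id69) recv 94: fwd; pos7(id42) recv 73: fwd
Round 7: pos7(id42) recv 94: fwd; pos0(id94) recv 73: drop
Round 8: pos0(id94) recv 94: ELECTED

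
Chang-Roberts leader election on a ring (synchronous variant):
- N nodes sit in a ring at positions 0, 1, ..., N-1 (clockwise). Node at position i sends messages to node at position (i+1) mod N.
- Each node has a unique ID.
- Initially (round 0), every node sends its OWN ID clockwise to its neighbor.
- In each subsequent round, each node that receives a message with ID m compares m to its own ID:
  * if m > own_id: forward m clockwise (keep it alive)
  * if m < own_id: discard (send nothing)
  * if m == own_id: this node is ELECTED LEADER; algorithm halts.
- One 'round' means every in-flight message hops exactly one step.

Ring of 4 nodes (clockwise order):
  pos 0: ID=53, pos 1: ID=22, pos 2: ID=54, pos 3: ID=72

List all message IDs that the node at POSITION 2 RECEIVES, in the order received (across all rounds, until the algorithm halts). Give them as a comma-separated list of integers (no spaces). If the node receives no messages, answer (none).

Answer: 22,53,72

Derivation:
Round 1: pos1(id22) recv 53: fwd; pos2(id54) recv 22: drop; pos3(id72) recv 54: drop; pos0(id53) recv 72: fwd
Round 2: pos2(id54) recv 53: drop; pos1(id22) recv 72: fwd
Round 3: pos2(id54) recv 72: fwd
Round 4: pos3(id72) recv 72: ELECTED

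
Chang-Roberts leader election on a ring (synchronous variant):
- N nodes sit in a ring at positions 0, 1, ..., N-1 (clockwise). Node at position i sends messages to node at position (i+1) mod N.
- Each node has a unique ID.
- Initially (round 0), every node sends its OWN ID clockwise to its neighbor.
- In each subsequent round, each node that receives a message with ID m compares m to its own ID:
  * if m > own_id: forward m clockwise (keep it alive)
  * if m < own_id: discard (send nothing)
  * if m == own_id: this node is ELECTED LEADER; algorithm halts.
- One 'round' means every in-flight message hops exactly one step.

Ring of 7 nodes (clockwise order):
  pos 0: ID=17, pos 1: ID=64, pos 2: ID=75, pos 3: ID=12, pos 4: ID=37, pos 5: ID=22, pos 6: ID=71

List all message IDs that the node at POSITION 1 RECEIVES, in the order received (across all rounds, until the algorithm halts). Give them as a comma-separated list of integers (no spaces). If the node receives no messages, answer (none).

Round 1: pos1(id64) recv 17: drop; pos2(id75) recv 64: drop; pos3(id12) recv 75: fwd; pos4(id37) recv 12: drop; pos5(id22) recv 37: fwd; pos6(id71) recv 22: drop; pos0(id17) recv 71: fwd
Round 2: pos4(id37) recv 75: fwd; pos6(id71) recv 37: drop; pos1(id64) recv 71: fwd
Round 3: pos5(id22) recv 75: fwd; pos2(id75) recv 71: drop
Round 4: pos6(id71) recv 75: fwd
Round 5: pos0(id17) recv 75: fwd
Round 6: pos1(id64) recv 75: fwd
Round 7: pos2(id75) recv 75: ELECTED

Answer: 17,71,75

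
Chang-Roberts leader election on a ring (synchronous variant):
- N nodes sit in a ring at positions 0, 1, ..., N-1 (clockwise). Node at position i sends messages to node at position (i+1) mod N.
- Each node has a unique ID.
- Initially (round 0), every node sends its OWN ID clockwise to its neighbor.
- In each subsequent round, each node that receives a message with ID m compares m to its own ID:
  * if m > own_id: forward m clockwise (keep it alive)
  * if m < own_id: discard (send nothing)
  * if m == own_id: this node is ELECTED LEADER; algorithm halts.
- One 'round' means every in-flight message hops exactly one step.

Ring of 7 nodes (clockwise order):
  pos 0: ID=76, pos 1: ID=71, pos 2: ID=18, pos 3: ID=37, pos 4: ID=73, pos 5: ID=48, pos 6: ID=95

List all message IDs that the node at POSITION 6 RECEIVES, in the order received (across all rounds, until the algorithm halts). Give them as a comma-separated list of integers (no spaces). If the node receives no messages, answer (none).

Answer: 48,73,76,95

Derivation:
Round 1: pos1(id71) recv 76: fwd; pos2(id18) recv 71: fwd; pos3(id37) recv 18: drop; pos4(id73) recv 37: drop; pos5(id48) recv 73: fwd; pos6(id95) recv 48: drop; pos0(id76) recv 95: fwd
Round 2: pos2(id18) recv 76: fwd; pos3(id37) recv 71: fwd; pos6(id95) recv 73: drop; pos1(id71) recv 95: fwd
Round 3: pos3(id37) recv 76: fwd; pos4(id73) recv 71: drop; pos2(id18) recv 95: fwd
Round 4: pos4(id73) recv 76: fwd; pos3(id37) recv 95: fwd
Round 5: pos5(id48) recv 76: fwd; pos4(id73) recv 95: fwd
Round 6: pos6(id95) recv 76: drop; pos5(id48) recv 95: fwd
Round 7: pos6(id95) recv 95: ELECTED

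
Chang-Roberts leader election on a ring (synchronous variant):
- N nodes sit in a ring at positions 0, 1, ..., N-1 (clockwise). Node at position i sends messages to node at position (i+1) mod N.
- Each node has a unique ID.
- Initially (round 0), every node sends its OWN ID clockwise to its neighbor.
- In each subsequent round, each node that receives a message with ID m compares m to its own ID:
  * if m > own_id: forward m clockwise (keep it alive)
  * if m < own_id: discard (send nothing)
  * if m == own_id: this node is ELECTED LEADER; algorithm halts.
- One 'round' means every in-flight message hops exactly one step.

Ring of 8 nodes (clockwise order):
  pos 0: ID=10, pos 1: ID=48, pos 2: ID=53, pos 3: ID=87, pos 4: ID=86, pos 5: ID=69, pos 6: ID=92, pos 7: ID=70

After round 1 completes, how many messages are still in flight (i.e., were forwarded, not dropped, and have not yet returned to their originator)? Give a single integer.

Round 1: pos1(id48) recv 10: drop; pos2(id53) recv 48: drop; pos3(id87) recv 53: drop; pos4(id86) recv 87: fwd; pos5(id69) recv 86: fwd; pos6(id92) recv 69: drop; pos7(id70) recv 92: fwd; pos0(id10) recv 70: fwd
After round 1: 4 messages still in flight

Answer: 4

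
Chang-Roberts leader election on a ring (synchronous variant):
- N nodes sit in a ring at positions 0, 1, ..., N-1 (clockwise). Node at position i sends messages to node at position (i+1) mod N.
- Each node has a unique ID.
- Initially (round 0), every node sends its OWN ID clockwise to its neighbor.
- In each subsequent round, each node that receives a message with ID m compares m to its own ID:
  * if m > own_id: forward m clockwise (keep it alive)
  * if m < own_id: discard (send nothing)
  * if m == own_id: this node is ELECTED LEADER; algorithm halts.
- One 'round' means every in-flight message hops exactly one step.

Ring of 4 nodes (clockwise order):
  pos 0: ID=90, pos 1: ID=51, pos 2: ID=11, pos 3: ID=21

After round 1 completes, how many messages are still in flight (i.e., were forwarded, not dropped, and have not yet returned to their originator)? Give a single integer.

Answer: 2

Derivation:
Round 1: pos1(id51) recv 90: fwd; pos2(id11) recv 51: fwd; pos3(id21) recv 11: drop; pos0(id90) recv 21: drop
After round 1: 2 messages still in flight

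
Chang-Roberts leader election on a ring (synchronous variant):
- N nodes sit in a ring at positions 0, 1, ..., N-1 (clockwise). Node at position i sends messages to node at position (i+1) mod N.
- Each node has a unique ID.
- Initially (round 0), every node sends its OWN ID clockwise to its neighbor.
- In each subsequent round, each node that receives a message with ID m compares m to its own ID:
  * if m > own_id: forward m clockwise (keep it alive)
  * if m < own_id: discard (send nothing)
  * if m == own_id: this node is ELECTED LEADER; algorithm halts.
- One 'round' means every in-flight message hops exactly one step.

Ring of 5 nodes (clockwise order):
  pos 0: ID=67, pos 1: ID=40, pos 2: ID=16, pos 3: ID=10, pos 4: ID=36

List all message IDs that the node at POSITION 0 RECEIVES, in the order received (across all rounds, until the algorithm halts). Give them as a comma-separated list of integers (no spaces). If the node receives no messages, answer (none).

Answer: 36,40,67

Derivation:
Round 1: pos1(id40) recv 67: fwd; pos2(id16) recv 40: fwd; pos3(id10) recv 16: fwd; pos4(id36) recv 10: drop; pos0(id67) recv 36: drop
Round 2: pos2(id16) recv 67: fwd; pos3(id10) recv 40: fwd; pos4(id36) recv 16: drop
Round 3: pos3(id10) recv 67: fwd; pos4(id36) recv 40: fwd
Round 4: pos4(id36) recv 67: fwd; pos0(id67) recv 40: drop
Round 5: pos0(id67) recv 67: ELECTED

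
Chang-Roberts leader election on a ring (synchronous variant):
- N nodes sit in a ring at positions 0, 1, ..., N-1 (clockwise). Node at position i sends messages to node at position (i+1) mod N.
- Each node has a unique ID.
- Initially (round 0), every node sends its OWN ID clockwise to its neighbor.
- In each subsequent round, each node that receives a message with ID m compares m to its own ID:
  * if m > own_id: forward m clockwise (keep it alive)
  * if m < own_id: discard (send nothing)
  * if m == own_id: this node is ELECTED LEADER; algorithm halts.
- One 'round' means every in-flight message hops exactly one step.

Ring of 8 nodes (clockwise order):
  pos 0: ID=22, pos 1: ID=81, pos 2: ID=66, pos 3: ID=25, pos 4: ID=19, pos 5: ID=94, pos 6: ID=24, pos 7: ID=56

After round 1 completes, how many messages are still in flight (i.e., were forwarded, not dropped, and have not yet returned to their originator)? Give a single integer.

Answer: 5

Derivation:
Round 1: pos1(id81) recv 22: drop; pos2(id66) recv 81: fwd; pos3(id25) recv 66: fwd; pos4(id19) recv 25: fwd; pos5(id94) recv 19: drop; pos6(id24) recv 94: fwd; pos7(id56) recv 24: drop; pos0(id22) recv 56: fwd
After round 1: 5 messages still in flight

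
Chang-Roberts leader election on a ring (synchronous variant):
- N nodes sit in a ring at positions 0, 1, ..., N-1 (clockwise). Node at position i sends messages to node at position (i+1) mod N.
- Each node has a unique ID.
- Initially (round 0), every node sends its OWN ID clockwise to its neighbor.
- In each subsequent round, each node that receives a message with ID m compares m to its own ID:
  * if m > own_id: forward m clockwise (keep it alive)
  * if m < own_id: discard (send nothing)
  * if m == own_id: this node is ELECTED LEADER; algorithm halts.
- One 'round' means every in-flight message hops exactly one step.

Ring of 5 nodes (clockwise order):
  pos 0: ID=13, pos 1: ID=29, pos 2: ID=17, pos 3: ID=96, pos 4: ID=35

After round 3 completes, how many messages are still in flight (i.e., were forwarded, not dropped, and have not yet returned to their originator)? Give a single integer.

Answer: 2

Derivation:
Round 1: pos1(id29) recv 13: drop; pos2(id17) recv 29: fwd; pos3(id96) recv 17: drop; pos4(id35) recv 96: fwd; pos0(id13) recv 35: fwd
Round 2: pos3(id96) recv 29: drop; pos0(id13) recv 96: fwd; pos1(id29) recv 35: fwd
Round 3: pos1(id29) recv 96: fwd; pos2(id17) recv 35: fwd
After round 3: 2 messages still in flight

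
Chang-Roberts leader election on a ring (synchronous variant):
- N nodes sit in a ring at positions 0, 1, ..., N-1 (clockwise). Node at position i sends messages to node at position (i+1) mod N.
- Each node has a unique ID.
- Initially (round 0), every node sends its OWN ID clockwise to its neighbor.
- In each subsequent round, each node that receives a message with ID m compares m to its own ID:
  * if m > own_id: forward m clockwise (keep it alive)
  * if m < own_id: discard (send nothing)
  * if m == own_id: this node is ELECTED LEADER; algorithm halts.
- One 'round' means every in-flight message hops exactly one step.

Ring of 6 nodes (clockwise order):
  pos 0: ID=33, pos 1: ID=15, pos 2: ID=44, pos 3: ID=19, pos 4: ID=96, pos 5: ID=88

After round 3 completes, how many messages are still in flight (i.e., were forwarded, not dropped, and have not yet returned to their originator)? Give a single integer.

Round 1: pos1(id15) recv 33: fwd; pos2(id44) recv 15: drop; pos3(id19) recv 44: fwd; pos4(id96) recv 19: drop; pos5(id88) recv 96: fwd; pos0(id33) recv 88: fwd
Round 2: pos2(id44) recv 33: drop; pos4(id96) recv 44: drop; pos0(id33) recv 96: fwd; pos1(id15) recv 88: fwd
Round 3: pos1(id15) recv 96: fwd; pos2(id44) recv 88: fwd
After round 3: 2 messages still in flight

Answer: 2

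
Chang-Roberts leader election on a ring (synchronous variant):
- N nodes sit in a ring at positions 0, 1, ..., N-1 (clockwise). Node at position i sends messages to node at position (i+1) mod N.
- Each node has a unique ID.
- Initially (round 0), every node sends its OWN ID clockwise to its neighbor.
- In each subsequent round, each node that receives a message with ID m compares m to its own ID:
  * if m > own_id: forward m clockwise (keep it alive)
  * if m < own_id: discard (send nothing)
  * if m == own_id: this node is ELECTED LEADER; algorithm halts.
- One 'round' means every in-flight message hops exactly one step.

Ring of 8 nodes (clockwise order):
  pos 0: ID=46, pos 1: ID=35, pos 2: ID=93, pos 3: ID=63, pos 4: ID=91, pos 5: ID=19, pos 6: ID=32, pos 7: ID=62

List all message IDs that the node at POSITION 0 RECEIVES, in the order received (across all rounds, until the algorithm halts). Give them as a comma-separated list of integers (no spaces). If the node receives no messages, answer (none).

Answer: 62,91,93

Derivation:
Round 1: pos1(id35) recv 46: fwd; pos2(id93) recv 35: drop; pos3(id63) recv 93: fwd; pos4(id91) recv 63: drop; pos5(id19) recv 91: fwd; pos6(id32) recv 19: drop; pos7(id62) recv 32: drop; pos0(id46) recv 62: fwd
Round 2: pos2(id93) recv 46: drop; pos4(id91) recv 93: fwd; pos6(id32) recv 91: fwd; pos1(id35) recv 62: fwd
Round 3: pos5(id19) recv 93: fwd; pos7(id62) recv 91: fwd; pos2(id93) recv 62: drop
Round 4: pos6(id32) recv 93: fwd; pos0(id46) recv 91: fwd
Round 5: pos7(id62) recv 93: fwd; pos1(id35) recv 91: fwd
Round 6: pos0(id46) recv 93: fwd; pos2(id93) recv 91: drop
Round 7: pos1(id35) recv 93: fwd
Round 8: pos2(id93) recv 93: ELECTED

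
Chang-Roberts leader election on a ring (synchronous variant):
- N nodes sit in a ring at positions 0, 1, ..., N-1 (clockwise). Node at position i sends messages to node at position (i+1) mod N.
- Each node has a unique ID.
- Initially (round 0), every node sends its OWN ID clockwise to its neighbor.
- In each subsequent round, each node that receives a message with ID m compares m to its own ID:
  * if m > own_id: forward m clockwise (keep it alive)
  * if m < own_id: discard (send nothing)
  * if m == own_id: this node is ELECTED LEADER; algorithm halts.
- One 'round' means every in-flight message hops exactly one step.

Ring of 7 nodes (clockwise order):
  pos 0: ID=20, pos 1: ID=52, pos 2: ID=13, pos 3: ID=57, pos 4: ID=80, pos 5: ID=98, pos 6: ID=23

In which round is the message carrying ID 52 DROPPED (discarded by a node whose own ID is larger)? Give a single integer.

Round 1: pos1(id52) recv 20: drop; pos2(id13) recv 52: fwd; pos3(id57) recv 13: drop; pos4(id80) recv 57: drop; pos5(id98) recv 80: drop; pos6(id23) recv 98: fwd; pos0(id20) recv 23: fwd
Round 2: pos3(id57) recv 52: drop; pos0(id20) recv 98: fwd; pos1(id52) recv 23: drop
Round 3: pos1(id52) recv 98: fwd
Round 4: pos2(id13) recv 98: fwd
Round 5: pos3(id57) recv 98: fwd
Round 6: pos4(id80) recv 98: fwd
Round 7: pos5(id98) recv 98: ELECTED
Message ID 52 originates at pos 1; dropped at pos 3 in round 2

Answer: 2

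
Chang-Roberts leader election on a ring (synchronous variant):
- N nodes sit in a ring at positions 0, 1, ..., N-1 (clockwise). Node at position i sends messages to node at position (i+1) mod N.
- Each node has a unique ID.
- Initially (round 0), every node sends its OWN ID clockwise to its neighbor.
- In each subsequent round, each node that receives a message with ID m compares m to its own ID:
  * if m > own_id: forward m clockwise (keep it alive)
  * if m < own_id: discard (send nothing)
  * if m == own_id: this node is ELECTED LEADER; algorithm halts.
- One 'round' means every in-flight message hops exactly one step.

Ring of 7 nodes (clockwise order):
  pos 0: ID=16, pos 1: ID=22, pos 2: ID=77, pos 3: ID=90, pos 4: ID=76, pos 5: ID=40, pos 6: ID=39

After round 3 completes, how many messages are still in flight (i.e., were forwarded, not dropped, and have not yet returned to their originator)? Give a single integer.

Round 1: pos1(id22) recv 16: drop; pos2(id77) recv 22: drop; pos3(id90) recv 77: drop; pos4(id76) recv 90: fwd; pos5(id40) recv 76: fwd; pos6(id39) recv 40: fwd; pos0(id16) recv 39: fwd
Round 2: pos5(id40) recv 90: fwd; pos6(id39) recv 76: fwd; pos0(id16) recv 40: fwd; pos1(id22) recv 39: fwd
Round 3: pos6(id39) recv 90: fwd; pos0(id16) recv 76: fwd; pos1(id22) recv 40: fwd; pos2(id77) recv 39: drop
After round 3: 3 messages still in flight

Answer: 3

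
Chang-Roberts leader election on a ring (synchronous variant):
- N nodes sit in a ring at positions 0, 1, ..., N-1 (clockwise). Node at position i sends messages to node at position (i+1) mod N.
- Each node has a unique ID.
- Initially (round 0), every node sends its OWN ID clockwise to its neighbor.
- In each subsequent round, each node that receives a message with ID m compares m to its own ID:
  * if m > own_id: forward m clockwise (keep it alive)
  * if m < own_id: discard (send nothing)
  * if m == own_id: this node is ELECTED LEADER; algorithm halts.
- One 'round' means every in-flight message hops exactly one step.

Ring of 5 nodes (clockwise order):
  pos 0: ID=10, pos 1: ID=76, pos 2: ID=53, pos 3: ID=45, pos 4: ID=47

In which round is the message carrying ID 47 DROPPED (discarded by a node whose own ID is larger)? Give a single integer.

Round 1: pos1(id76) recv 10: drop; pos2(id53) recv 76: fwd; pos3(id45) recv 53: fwd; pos4(id47) recv 45: drop; pos0(id10) recv 47: fwd
Round 2: pos3(id45) recv 76: fwd; pos4(id47) recv 53: fwd; pos1(id76) recv 47: drop
Round 3: pos4(id47) recv 76: fwd; pos0(id10) recv 53: fwd
Round 4: pos0(id10) recv 76: fwd; pos1(id76) recv 53: drop
Round 5: pos1(id76) recv 76: ELECTED
Message ID 47 originates at pos 4; dropped at pos 1 in round 2

Answer: 2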